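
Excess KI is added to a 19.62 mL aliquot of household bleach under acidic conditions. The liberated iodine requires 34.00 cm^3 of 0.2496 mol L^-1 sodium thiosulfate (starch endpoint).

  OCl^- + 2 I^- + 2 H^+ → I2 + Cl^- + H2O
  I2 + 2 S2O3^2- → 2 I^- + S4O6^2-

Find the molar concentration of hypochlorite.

n(S2O3^2-) = 0.03400 × 0.2496 = 8.486 × 10^-3 mol
n(I2) = n(S2O3^2-)/2 = 4.243 × 10^-3 mol
n(OCl^-) in the aliquot = 4.243 × 10^-3 mol (1:1 ratio)
[OCl^-] = 4.243 × 10^-3 / 0.01962 = 0.2163 mol/L

0.2163 mol/L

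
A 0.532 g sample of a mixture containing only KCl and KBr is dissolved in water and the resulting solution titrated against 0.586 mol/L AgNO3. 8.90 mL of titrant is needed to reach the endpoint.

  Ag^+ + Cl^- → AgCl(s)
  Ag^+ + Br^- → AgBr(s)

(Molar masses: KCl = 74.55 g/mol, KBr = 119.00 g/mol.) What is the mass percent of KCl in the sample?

n(AgNO3) = 0.00890 × 0.586 = 5.22 × 10^-3 mol
Let x = n(KCl), y = n(KBr).
Titrant: 1x + 1y = 5.22 × 10^-3;  mass: 74.55x + 119.00y = 0.532
Solving, x = 1.99 × 10^-3 mol, y = 3.22 × 10^-3 mol
mass of KCl = 1.99 × 10^-3 × 74.55 = 0.149 g
% KCl = 0.149 / 0.532 × 100 = 27.9 %

27.9 %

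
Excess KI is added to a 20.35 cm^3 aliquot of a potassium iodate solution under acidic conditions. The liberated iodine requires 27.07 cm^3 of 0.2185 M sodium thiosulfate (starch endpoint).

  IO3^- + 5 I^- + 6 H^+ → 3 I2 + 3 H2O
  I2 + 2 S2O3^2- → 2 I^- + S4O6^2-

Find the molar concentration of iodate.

0.04844 M

n(S2O3^2-) = 0.02707 × 0.2185 = 5.915 × 10^-3 mol
n(I2) = n(S2O3^2-)/2 = 2.957 × 10^-3 mol
From the 1:3 ratio, n(IO3^-) in the aliquot = 1/3 × 2.957 × 10^-3 = 9.858 × 10^-4 mol
[IO3^-] = 9.858 × 10^-4 / 0.02035 = 0.04844 mol/L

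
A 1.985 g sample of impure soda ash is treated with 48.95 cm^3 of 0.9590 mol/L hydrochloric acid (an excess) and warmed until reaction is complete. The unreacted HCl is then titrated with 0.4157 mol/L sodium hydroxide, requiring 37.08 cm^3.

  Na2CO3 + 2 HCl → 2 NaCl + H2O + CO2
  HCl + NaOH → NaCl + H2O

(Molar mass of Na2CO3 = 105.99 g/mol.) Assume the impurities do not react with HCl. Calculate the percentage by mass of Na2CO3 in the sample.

84.17 %

n(HCl) added = 0.04895 × 0.9590 = 0.04694 mol
n(NaOH) used in back-titration = 0.03708 × 0.4157 = 0.01541 mol
n(HCl) left over = 0.01541 mol (1:1 ratio)
n(HCl) consumed by analyte = 0.04694 − 0.01541 = 0.03153 mol
From the 1:2 ratio, n(Na2CO3) = 1/2 × 0.03153 = 0.01576 mol
mass of Na2CO3 = 0.01576 × 105.99 = 1.671 g
% Na2CO3 = 1.671 / 1.985 × 100 = 84.17 %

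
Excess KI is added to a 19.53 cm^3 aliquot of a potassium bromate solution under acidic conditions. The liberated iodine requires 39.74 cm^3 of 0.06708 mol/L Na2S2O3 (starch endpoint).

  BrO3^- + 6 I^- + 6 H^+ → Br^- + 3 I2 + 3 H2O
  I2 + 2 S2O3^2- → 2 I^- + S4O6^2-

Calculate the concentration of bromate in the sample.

0.02275 mol/L

n(S2O3^2-) = 0.03974 × 0.06708 = 2.666 × 10^-3 mol
n(I2) = n(S2O3^2-)/2 = 1.333 × 10^-3 mol
From the 1:3 ratio, n(BrO3^-) in the aliquot = 1/3 × 1.333 × 10^-3 = 4.443 × 10^-4 mol
[BrO3^-] = 4.443 × 10^-4 / 0.01953 = 0.02275 mol/L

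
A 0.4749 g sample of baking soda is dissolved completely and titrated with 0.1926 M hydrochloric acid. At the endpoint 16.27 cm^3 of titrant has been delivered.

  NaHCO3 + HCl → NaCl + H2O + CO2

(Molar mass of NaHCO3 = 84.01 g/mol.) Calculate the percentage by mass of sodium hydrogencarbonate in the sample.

n(HCl) = 0.01627 L × 0.1926 mol/L = 3.134 × 10^-3 mol
n(NaHCO3) = 3.134 × 10^-3 mol (1:1 ratio)
mass of NaHCO3 = 3.134 × 10^-3 × 84.01 g/mol = 0.2633 g
% NaHCO3 = 0.2633 / 0.4749 × 100 = 55.43 %

55.43 %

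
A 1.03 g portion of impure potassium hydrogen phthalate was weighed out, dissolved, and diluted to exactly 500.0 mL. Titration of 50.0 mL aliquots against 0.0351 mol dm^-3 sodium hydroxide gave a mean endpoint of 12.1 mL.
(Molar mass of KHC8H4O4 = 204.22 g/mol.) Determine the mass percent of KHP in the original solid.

84.2 %

KHC8H4O4 + NaOH → KNaC8H4O4 + H2O
n(NaOH) per titration = 0.0121 × 0.0351 = 4.25 × 10^-4 mol
n(KHC8H4O4) in each aliquot = 4.25 × 10^-4 mol (1:1 ratio)
n(KHC8H4O4) in the whole flask = 4.25 × 10^-4 × 500.0/50.0 = 4.25 × 10^-3 mol
mass of KHC8H4O4 = 4.25 × 10^-3 × 204.22 = 0.867 g
% KHC8H4O4 = 0.867 / 1.03 × 100 = 84.2 %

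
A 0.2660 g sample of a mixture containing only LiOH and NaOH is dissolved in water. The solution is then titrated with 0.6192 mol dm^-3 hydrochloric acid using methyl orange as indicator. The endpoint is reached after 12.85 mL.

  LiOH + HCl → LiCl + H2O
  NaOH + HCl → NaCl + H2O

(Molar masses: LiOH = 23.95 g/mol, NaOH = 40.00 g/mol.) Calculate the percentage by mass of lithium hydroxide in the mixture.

n(HCl) = 0.01285 × 0.6192 = 7.957 × 10^-3 mol
Let x = n(LiOH), y = n(NaOH).
Titrant: 1x + 1y = 7.957 × 10^-3;  mass: 23.95x + 40.00y = 0.2660
Solving, x = 3.257 × 10^-3 mol, y = 4.700 × 10^-3 mol
mass of LiOH = 3.257 × 10^-3 × 23.95 = 0.07800 g
% LiOH = 0.07800 / 0.2660 × 100 = 29.32 %

29.32 %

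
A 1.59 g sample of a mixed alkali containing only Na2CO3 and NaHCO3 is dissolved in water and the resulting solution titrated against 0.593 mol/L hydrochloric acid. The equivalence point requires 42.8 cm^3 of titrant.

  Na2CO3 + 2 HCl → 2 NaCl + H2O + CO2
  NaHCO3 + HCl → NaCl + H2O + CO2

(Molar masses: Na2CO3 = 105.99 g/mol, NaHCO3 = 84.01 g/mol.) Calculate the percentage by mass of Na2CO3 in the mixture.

58.3 %

n(HCl) = 0.0428 × 0.593 = 0.0254 mol
Let x = n(Na2CO3), y = n(NaHCO3).
Titrant: 2x + 1y = 0.0254;  mass: 105.99x + 84.01y = 1.59
Solving, x = 8.74 × 10^-3 mol, y = 7.90 × 10^-3 mol
mass of Na2CO3 = 8.74 × 10^-3 × 105.99 = 0.926 g
% Na2CO3 = 0.926 / 1.59 × 100 = 58.3 %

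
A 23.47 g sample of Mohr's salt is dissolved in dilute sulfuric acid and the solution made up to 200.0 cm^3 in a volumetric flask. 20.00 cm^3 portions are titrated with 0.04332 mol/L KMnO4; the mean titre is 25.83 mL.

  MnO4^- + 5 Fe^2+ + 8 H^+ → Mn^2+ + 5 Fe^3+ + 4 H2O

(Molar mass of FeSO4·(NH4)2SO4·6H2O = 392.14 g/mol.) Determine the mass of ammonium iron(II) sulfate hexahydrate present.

n(KMnO4) per titration = 0.02583 × 0.04332 = 1.119 × 10^-3 mol
From the 5:1 ratio, n(FeSO4·(NH4)2SO4·6H2O) in each aliquot = 5/1 × 1.119 × 10^-3 = 5.595 × 10^-3 mol
n(FeSO4·(NH4)2SO4·6H2O) in the whole flask = 5.595 × 10^-3 × 200.0/20.00 = 0.05595 mol
mass of FeSO4·(NH4)2SO4·6H2O = 0.05595 × 392.14 = 21.94 g

21.94 g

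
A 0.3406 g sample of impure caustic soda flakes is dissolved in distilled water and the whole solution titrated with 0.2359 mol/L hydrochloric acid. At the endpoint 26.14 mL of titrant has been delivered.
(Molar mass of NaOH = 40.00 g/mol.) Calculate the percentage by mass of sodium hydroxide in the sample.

NaOH + HCl → NaCl + H2O
n(HCl) = 0.02614 L × 0.2359 mol/L = 6.166 × 10^-3 mol
n(NaOH) = 6.166 × 10^-3 mol (1:1 ratio)
mass of NaOH = 6.166 × 10^-3 × 40.00 g/mol = 0.2467 g
% NaOH = 0.2467 / 0.3406 × 100 = 72.42 %

72.42 %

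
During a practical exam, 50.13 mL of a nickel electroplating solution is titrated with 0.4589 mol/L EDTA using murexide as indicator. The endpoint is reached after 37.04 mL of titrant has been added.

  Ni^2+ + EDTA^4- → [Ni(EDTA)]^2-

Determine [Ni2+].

n(EDTA) = 0.03704 L × 0.4589 mol/L = 0.01700 mol
n(Ni2+) = 0.01700 mol (1:1 mole ratio)
[Ni2+] = 0.01700 mol / 0.05013 L = 0.3391 mol/L

0.3391 mol/L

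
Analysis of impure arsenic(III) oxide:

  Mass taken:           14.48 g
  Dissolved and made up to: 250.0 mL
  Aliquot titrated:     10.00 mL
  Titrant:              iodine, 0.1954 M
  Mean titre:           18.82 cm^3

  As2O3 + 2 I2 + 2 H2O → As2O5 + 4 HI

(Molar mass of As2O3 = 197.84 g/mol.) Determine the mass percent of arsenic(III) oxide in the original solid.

62.81 %

n(I2) per titration = 0.01882 × 0.1954 = 3.677 × 10^-3 mol
From the 1:2 ratio, n(As2O3) in each aliquot = 1/2 × 3.677 × 10^-3 = 1.839 × 10^-3 mol
n(As2O3) in the whole flask = 1.839 × 10^-3 × 250.0/10.00 = 0.04597 mol
mass of As2O3 = 0.04597 × 197.84 = 9.094 g
% As2O3 = 9.094 / 14.48 × 100 = 62.81 %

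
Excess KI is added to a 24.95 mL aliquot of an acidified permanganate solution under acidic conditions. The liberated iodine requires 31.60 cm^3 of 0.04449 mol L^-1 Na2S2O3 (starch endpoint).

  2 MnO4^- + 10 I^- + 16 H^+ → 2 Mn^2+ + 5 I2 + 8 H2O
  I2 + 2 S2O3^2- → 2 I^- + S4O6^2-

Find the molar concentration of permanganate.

0.01127 mol/L

n(S2O3^2-) = 0.03160 × 0.04449 = 1.406 × 10^-3 mol
n(I2) = n(S2O3^2-)/2 = 7.029 × 10^-4 mol
From the 2:5 ratio, n(MnO4^-) in the aliquot = 2/5 × 7.029 × 10^-4 = 2.812 × 10^-4 mol
[MnO4^-] = 2.812 × 10^-4 / 0.02495 = 0.01127 mol/L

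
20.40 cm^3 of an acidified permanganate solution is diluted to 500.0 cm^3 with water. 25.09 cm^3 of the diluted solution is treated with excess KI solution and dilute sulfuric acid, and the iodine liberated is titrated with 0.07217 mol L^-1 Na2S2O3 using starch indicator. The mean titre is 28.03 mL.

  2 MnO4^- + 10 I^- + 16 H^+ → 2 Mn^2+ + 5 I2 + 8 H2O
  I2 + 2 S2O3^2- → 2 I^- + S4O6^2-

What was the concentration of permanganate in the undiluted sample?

0.3952 mol/L

n(S2O3^2-) = 0.02803 × 0.07217 = 2.023 × 10^-3 mol
n(I2) = n(S2O3^2-)/2 = 1.011 × 10^-3 mol
From the 2:5 ratio, n(MnO4^-) in the aliquot = 2/5 × 1.011 × 10^-3 = 4.046 × 10^-4 mol
[MnO4^-]_dilute = 4.046 × 10^-4 / 0.02509 = 0.01613 mol/L
[MnO4^-]_original = 0.01613 × 500.0/20.40 = 0.3952 mol/L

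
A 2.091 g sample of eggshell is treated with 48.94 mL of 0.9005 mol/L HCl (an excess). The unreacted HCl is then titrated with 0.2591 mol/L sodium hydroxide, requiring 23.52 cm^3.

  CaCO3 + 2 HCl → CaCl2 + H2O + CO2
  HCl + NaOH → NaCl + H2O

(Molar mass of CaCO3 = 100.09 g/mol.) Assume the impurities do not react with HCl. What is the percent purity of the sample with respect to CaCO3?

90.89 %

n(HCl) added = 0.04894 × 0.9005 = 0.04407 mol
n(NaOH) used in back-titration = 0.02352 × 0.2591 = 6.094 × 10^-3 mol
n(HCl) left over = 6.094 × 10^-3 mol (1:1 ratio)
n(HCl) consumed by analyte = 0.04407 − 6.094 × 10^-3 = 0.03798 mol
From the 1:2 ratio, n(CaCO3) = 1/2 × 0.03798 = 0.01899 mol
mass of CaCO3 = 0.01899 × 100.09 = 1.901 g
% CaCO3 = 1.901 / 2.091 × 100 = 90.89 %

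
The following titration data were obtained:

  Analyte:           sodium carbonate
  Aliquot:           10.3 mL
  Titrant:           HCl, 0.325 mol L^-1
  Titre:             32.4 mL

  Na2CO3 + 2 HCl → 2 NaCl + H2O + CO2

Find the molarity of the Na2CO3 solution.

n(HCl) = 0.0324 L × 0.325 mol/L = 0.0105 mol
From the 1:2 mole ratio, n(Na2CO3) = 1/2 × 0.0105 = 5.26 × 10^-3 mol
[Na2CO3] = 5.26 × 10^-3 mol / 0.0103 L = 0.511 mol/L

0.511 mol/L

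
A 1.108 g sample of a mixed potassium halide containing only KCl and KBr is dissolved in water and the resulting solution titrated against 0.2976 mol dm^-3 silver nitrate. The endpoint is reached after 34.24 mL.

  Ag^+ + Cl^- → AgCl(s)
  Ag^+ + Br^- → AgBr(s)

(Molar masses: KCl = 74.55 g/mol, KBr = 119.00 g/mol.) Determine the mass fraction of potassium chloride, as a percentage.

15.83 %

n(AgNO3) = 0.03424 × 0.2976 = 0.01019 mol
Let x = n(KCl), y = n(KBr).
Titrant: 1x + 1y = 0.01019;  mass: 74.55x + 119.00y = 1.108
Solving, x = 2.353 × 10^-3 mol, y = 7.837 × 10^-3 mol
mass of KCl = 2.353 × 10^-3 × 74.55 = 0.1754 g
% KCl = 0.1754 / 1.108 × 100 = 15.83 %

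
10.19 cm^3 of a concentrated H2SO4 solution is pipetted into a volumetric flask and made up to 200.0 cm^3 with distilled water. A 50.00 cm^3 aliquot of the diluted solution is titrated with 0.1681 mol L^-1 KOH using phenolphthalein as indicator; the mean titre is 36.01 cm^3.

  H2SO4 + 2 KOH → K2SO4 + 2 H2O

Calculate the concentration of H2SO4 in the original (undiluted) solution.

1.188 mol/L

n(KOH) = 0.03601 × 0.1681 = 6.053 × 10^-3 mol
From the 1:2 ratio, n(H2SO4) in the aliquot = 1/2 × 6.053 × 10^-3 = 3.027 × 10^-3 mol
[H2SO4]_dilute = 3.027 × 10^-3 / 0.05000 = 0.06053 mol/L
Dilution factor = 200.0 / 10.19 = 19.63
[H2SO4]_stock = 0.06053 × 19.63 = 1.188 mol/L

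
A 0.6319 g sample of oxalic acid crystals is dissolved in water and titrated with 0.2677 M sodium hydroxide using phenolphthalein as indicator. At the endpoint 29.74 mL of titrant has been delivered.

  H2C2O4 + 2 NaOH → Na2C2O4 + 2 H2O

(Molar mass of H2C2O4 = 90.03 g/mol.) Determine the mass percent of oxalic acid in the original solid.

56.72 %

n(NaOH) = 0.02974 L × 0.2677 mol/L = 7.961 × 10^-3 mol
From the 1:2 ratio, n(H2C2O4) = 1/2 × 7.961 × 10^-3 = 3.981 × 10^-3 mol
mass of H2C2O4 = 3.981 × 10^-3 × 90.03 g/mol = 0.3584 g
% H2C2O4 = 0.3584 / 0.6319 × 100 = 56.72 %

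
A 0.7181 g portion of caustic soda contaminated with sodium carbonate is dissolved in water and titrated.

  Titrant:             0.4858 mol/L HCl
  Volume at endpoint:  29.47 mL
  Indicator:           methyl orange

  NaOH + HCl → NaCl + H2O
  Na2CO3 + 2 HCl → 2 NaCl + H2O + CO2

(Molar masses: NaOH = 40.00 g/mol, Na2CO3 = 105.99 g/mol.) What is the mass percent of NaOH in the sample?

17.40 %

n(HCl) = 0.02947 × 0.4858 = 0.01432 mol
Let x = n(NaOH), y = n(Na2CO3).
Titrant: 1x + 2y = 0.01432;  mass: 40.00x + 105.99y = 0.7181
Solving, x = 3.125 × 10^-3 mol, y = 5.596 × 10^-3 mol
mass of NaOH = 3.125 × 10^-3 × 40.00 = 0.1250 g
% NaOH = 0.1250 / 0.7181 × 100 = 17.40 %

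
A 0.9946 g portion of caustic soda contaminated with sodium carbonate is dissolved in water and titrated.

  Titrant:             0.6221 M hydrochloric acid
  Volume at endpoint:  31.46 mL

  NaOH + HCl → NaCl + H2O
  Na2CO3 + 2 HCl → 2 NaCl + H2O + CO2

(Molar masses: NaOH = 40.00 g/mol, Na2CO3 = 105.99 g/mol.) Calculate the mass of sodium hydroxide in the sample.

0.1311 g

n(HCl) = 0.03146 × 0.6221 = 0.01957 mol
Let x = n(NaOH), y = n(Na2CO3).
Titrant: 1x + 2y = 0.01957;  mass: 40.00x + 105.99y = 0.9946
Solving, x = 3.277 × 10^-3 mol, y = 8.147 × 10^-3 mol
mass of NaOH = 3.277 × 10^-3 × 40.00 = 0.1311 g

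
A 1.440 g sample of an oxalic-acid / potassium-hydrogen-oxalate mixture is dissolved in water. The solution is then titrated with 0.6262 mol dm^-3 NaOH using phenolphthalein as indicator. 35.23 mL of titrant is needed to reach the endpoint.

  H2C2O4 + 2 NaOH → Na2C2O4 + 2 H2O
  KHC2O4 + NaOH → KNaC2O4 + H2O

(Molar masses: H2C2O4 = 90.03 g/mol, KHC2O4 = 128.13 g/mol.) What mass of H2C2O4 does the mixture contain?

n(NaOH) = 0.03523 × 0.6262 = 0.02206 mol
Let x = n(H2C2O4), y = n(KHC2O4).
Titrant: 2x + 1y = 0.02206;  mass: 90.03x + 128.13y = 1.440
Solving, x = 8.342 × 10^-3 mol, y = 5.377 × 10^-3 mol
mass of H2C2O4 = 8.342 × 10^-3 × 90.03 = 0.7510 g

0.7510 g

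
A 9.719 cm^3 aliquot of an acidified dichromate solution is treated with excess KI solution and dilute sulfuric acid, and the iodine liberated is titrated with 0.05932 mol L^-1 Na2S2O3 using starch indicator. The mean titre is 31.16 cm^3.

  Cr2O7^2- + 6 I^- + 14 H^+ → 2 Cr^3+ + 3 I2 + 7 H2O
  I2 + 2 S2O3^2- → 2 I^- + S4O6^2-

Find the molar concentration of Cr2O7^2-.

n(S2O3^2-) = 0.03116 × 0.05932 = 1.848 × 10^-3 mol
n(I2) = n(S2O3^2-)/2 = 9.242 × 10^-4 mol
From the 1:3 ratio, n(Cr2O7^2-) in the aliquot = 1/3 × 9.242 × 10^-4 = 3.081 × 10^-4 mol
[Cr2O7^2-] = 3.081 × 10^-4 / 0.009719 = 0.03170 mol/L

0.03170 mol/L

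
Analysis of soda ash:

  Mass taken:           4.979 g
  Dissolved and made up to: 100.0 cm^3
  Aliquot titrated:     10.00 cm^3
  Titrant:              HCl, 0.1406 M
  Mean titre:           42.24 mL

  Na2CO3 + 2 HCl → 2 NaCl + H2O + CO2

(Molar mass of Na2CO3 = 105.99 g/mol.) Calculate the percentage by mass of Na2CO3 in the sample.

n(HCl) per titration = 0.04224 × 0.1406 = 5.939 × 10^-3 mol
From the 1:2 ratio, n(Na2CO3) in each aliquot = 1/2 × 5.939 × 10^-3 = 2.969 × 10^-3 mol
n(Na2CO3) in the whole flask = 2.969 × 10^-3 × 100.0/10.00 = 0.02969 mol
mass of Na2CO3 = 0.02969 × 105.99 = 3.147 g
% Na2CO3 = 3.147 / 4.979 × 100 = 63.21 %

63.21 %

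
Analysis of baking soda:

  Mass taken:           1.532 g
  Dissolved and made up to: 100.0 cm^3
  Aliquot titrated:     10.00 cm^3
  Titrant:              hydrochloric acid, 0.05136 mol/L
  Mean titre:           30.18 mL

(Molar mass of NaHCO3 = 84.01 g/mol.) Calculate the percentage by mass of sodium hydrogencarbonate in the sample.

85.00 %

NaHCO3 + HCl → NaCl + H2O + CO2
n(HCl) per titration = 0.03018 × 0.05136 = 1.550 × 10^-3 mol
n(NaHCO3) in each aliquot = 1.550 × 10^-3 mol (1:1 ratio)
n(NaHCO3) in the whole flask = 1.550 × 10^-3 × 100.0/10.00 = 0.01550 mol
mass of NaHCO3 = 0.01550 × 84.01 = 1.302 g
% NaHCO3 = 1.302 / 1.532 × 100 = 85.00 %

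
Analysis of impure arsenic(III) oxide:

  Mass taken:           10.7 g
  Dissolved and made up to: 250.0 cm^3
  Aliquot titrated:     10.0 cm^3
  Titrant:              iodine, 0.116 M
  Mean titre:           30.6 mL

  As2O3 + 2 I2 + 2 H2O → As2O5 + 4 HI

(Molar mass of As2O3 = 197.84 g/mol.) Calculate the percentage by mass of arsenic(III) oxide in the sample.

82.0 %

n(I2) per titration = 0.0306 × 0.116 = 3.55 × 10^-3 mol
From the 1:2 ratio, n(As2O3) in each aliquot = 1/2 × 3.55 × 10^-3 = 1.77 × 10^-3 mol
n(As2O3) in the whole flask = 1.77 × 10^-3 × 250.0/10.0 = 0.0444 mol
mass of As2O3 = 0.0444 × 197.84 = 8.78 g
% As2O3 = 8.78 / 10.7 × 100 = 82.0 %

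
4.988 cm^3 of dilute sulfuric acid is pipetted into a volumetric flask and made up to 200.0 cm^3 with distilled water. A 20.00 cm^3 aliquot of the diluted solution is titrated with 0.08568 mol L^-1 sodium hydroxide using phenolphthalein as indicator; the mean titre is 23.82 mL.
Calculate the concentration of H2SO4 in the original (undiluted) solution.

2.046 mol/L

H2SO4 + 2 NaOH → Na2SO4 + 2 H2O
n(NaOH) = 0.02382 × 0.08568 = 2.041 × 10^-3 mol
From the 1:2 ratio, n(H2SO4) in the aliquot = 1/2 × 2.041 × 10^-3 = 1.020 × 10^-3 mol
[H2SO4]_dilute = 1.020 × 10^-3 / 0.02000 = 0.05102 mol/L
Dilution factor = 200.0 / 4.988 = 40.10
[H2SO4]_stock = 0.05102 × 40.10 = 2.046 mol/L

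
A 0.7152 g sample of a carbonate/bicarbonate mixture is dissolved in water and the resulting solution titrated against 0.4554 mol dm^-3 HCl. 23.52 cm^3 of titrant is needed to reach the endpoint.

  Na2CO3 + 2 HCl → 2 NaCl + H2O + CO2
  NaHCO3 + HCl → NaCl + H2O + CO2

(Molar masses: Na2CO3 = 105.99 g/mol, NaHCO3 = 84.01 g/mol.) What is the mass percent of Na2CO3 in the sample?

n(HCl) = 0.02352 × 0.4554 = 0.01071 mol
Let x = n(Na2CO3), y = n(NaHCO3).
Titrant: 2x + 1y = 0.01071;  mass: 105.99x + 84.01y = 0.7152
Solving, x = 2.976 × 10^-3 mol, y = 4.758 × 10^-3 mol
mass of Na2CO3 = 2.976 × 10^-3 × 105.99 = 0.3155 g
% Na2CO3 = 0.3155 / 0.7152 × 100 = 44.11 %

44.11 %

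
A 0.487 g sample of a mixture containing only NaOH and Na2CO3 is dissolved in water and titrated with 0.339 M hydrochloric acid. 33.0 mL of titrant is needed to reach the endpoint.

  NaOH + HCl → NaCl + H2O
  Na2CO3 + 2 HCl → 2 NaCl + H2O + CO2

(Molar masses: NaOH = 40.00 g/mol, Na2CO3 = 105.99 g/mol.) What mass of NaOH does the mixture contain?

0.326 g

n(HCl) = 0.0330 × 0.339 = 0.0112 mol
Let x = n(NaOH), y = n(Na2CO3).
Titrant: 1x + 2y = 0.0112;  mass: 40.00x + 105.99y = 0.487
Solving, x = 8.15 × 10^-3 mol, y = 1.52 × 10^-3 mol
mass of NaOH = 8.15 × 10^-3 × 40.00 = 0.326 g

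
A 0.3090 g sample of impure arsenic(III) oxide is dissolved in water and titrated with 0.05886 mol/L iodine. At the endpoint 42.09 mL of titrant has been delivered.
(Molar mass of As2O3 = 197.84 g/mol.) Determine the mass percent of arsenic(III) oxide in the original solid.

As2O3 + 2 I2 + 2 H2O → As2O5 + 4 HI
n(I2) = 0.04209 L × 0.05886 mol/L = 2.477 × 10^-3 mol
From the 1:2 ratio, n(As2O3) = 1/2 × 2.477 × 10^-3 = 1.239 × 10^-3 mol
mass of As2O3 = 1.239 × 10^-3 × 197.84 g/mol = 0.2451 g
% As2O3 = 0.2451 / 0.3090 × 100 = 79.31 %

79.31 %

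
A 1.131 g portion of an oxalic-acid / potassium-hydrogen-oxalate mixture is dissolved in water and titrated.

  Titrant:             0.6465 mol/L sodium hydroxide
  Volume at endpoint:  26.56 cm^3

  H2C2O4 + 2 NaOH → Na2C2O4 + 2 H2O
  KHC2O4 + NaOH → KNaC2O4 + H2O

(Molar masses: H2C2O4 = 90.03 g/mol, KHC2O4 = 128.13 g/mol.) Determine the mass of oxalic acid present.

0.5790 g

n(NaOH) = 0.02656 × 0.6465 = 0.01717 mol
Let x = n(H2C2O4), y = n(KHC2O4).
Titrant: 2x + 1y = 0.01717;  mass: 90.03x + 128.13y = 1.131
Solving, x = 6.432 × 10^-3 mol, y = 4.308 × 10^-3 mol
mass of H2C2O4 = 6.432 × 10^-3 × 90.03 = 0.5790 g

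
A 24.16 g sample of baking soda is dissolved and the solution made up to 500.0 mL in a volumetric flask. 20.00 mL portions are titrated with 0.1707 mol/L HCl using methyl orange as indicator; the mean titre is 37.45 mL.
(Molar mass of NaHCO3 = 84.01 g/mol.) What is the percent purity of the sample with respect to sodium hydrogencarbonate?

NaHCO3 + HCl → NaCl + H2O + CO2
n(HCl) per titration = 0.03745 × 0.1707 = 6.393 × 10^-3 mol
n(NaHCO3) in each aliquot = 6.393 × 10^-3 mol (1:1 ratio)
n(NaHCO3) in the whole flask = 6.393 × 10^-3 × 500.0/20.00 = 0.1598 mol
mass of NaHCO3 = 0.1598 × 84.01 = 13.43 g
% NaHCO3 = 13.43 / 24.16 × 100 = 55.57 %

55.57 %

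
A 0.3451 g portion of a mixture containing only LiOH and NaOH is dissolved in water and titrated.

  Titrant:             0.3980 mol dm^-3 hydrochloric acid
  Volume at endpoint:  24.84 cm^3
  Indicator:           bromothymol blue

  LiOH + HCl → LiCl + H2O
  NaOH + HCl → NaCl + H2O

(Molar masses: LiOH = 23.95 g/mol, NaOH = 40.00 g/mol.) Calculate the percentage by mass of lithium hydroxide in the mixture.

n(HCl) = 0.02484 × 0.3980 = 9.886 × 10^-3 mol
Let x = n(LiOH), y = n(NaOH).
Titrant: 1x + 1y = 9.886 × 10^-3;  mass: 23.95x + 40.00y = 0.3451
Solving, x = 3.137 × 10^-3 mol, y = 6.749 × 10^-3 mol
mass of LiOH = 3.137 × 10^-3 × 23.95 = 0.07514 g
% LiOH = 0.07514 / 0.3451 × 100 = 21.77 %

21.77 %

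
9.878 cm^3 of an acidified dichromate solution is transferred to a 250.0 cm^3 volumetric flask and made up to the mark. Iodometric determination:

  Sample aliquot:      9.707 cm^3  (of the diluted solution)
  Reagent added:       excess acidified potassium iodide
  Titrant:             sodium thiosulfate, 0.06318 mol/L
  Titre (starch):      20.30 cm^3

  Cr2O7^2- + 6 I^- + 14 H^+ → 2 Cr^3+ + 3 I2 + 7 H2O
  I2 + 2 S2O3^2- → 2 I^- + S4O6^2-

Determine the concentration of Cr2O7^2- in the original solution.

0.5573 mol/L

n(S2O3^2-) = 0.02030 × 0.06318 = 1.283 × 10^-3 mol
n(I2) = n(S2O3^2-)/2 = 6.413 × 10^-4 mol
From the 1:3 ratio, n(Cr2O7^2-) in the aliquot = 1/3 × 6.413 × 10^-4 = 2.138 × 10^-4 mol
[Cr2O7^2-]_dilute = 2.138 × 10^-4 / 0.009707 = 0.02202 mol/L
[Cr2O7^2-]_original = 0.02202 × 250.0/9.878 = 0.5573 mol/L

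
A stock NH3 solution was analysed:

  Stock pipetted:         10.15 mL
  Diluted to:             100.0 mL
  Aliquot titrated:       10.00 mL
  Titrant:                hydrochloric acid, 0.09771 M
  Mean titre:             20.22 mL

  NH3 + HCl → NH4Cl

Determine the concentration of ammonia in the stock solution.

1.946 M

n(HCl) = 0.02022 × 0.09771 = 1.976 × 10^-3 mol
n(NH3) in the aliquot = 1.976 × 10^-3 mol (1:1 ratio)
[NH3]_dilute = 1.976 × 10^-3 / 0.01000 = 0.1976 mol/L
Dilution factor = 100.0 / 10.15 = 9.852
[NH3]_stock = 0.1976 × 9.852 = 1.946 mol/L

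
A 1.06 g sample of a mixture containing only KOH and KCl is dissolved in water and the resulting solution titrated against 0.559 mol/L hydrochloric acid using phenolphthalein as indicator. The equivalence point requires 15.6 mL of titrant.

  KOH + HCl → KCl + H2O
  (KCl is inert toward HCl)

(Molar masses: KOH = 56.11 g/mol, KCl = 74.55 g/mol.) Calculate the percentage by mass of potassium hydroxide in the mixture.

46.2 %

n(HCl) = 0.0156 × 0.559 = 8.72 × 10^-3 mol
Let x = n(KOH), y = n(KCl).
Titrant: 1x = 8.72 × 10^-3;  mass: 56.11x + 74.55y = 1.06
Solving, x = 8.72 × 10^-3 mol, y = 7.66 × 10^-3 mol
mass of KOH = 8.72 × 10^-3 × 56.11 = 0.489 g
% KOH = 0.489 / 1.06 × 100 = 46.2 %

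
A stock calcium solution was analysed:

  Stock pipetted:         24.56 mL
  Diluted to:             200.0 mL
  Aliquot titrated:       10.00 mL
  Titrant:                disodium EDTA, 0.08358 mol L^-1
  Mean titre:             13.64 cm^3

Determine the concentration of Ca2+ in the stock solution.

0.9284 mol/L

Ca^2+ + EDTA^4- → [Ca(EDTA)]^2-
n(EDTA) = 0.01364 × 0.08358 = 1.140 × 10^-3 mol
n(Ca2+) in the aliquot = 1.140 × 10^-3 mol (1:1 ratio)
[Ca2+]_dilute = 1.140 × 10^-3 / 0.01000 = 0.1140 mol/L
Dilution factor = 200.0 / 24.56 = 8.143
[Ca2+]_stock = 0.1140 × 8.143 = 0.9284 mol/L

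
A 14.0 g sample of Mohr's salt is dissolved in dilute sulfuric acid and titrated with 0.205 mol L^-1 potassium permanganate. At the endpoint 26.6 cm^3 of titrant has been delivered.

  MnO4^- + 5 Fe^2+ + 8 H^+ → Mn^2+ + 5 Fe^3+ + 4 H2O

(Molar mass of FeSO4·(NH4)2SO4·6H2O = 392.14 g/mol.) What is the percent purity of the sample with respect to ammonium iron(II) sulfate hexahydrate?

n(KMnO4) = 0.0266 L × 0.205 mol/L = 5.45 × 10^-3 mol
From the 5:1 ratio, n(FeSO4·(NH4)2SO4·6H2O) = 5/1 × 5.45 × 10^-3 = 0.0273 mol
mass of FeSO4·(NH4)2SO4·6H2O = 0.0273 × 392.14 g/mol = 10.7 g
% FeSO4·(NH4)2SO4·6H2O = 10.7 / 14.0 × 100 = 76.4 %

76.4 %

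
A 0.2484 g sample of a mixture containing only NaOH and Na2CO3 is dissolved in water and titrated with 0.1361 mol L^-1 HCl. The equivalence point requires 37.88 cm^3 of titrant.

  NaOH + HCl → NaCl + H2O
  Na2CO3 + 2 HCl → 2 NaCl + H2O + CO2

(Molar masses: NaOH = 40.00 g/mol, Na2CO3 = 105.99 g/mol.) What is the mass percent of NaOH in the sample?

n(HCl) = 0.03788 × 0.1361 = 5.155 × 10^-3 mol
Let x = n(NaOH), y = n(Na2CO3).
Titrant: 1x + 2y = 5.155 × 10^-3;  mass: 40.00x + 105.99y = 0.2484
Solving, x = 1.910 × 10^-3 mol, y = 1.623 × 10^-3 mol
mass of NaOH = 1.910 × 10^-3 × 40.00 = 0.07638 g
% NaOH = 0.07638 / 0.2484 × 100 = 30.75 %

30.75 %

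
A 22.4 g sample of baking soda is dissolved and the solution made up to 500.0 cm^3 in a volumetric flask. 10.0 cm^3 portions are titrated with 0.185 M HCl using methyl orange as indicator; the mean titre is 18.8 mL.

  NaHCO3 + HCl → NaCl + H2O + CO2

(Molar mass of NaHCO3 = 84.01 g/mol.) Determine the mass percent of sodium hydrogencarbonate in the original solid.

65.2 %

n(HCl) per titration = 0.0188 × 0.185 = 3.48 × 10^-3 mol
n(NaHCO3) in each aliquot = 3.48 × 10^-3 mol (1:1 ratio)
n(NaHCO3) in the whole flask = 3.48 × 10^-3 × 500.0/10.0 = 0.174 mol
mass of NaHCO3 = 0.174 × 84.01 = 14.6 g
% NaHCO3 = 14.6 / 22.4 × 100 = 65.2 %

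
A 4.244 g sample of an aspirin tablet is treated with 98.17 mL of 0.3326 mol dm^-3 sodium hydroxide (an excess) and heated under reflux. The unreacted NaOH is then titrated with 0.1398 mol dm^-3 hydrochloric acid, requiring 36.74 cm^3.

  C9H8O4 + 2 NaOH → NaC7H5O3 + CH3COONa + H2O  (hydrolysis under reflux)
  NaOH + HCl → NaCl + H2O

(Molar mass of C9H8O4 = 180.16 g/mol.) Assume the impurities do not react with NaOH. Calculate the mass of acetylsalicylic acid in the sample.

n(NaOH) added = 0.09817 × 0.3326 = 0.03265 mol
n(HCl) used in back-titration = 0.03674 × 0.1398 = 5.136 × 10^-3 mol
n(NaOH) left over = 5.136 × 10^-3 mol (1:1 ratio)
n(NaOH) consumed by analyte = 0.03265 − 5.136 × 10^-3 = 0.02752 mol
From the 1:2 ratio, n(C9H8O4) = 1/2 × 0.02752 = 0.01376 mol
mass of C9H8O4 = 0.01376 × 180.16 = 2.479 g

2.479 g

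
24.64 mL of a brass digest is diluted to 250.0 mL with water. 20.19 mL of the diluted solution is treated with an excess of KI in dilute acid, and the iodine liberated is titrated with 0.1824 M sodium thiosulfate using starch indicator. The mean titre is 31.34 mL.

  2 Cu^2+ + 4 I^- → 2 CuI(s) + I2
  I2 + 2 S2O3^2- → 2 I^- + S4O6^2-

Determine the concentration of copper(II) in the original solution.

2.873 M

n(S2O3^2-) = 0.03134 × 0.1824 = 5.716 × 10^-3 mol
n(I2) = n(S2O3^2-)/2 = 2.858 × 10^-3 mol
From the 2:1 ratio, n(Cu2+) in the aliquot = 2/1 × 2.858 × 10^-3 = 5.716 × 10^-3 mol
[Cu2+]_dilute = 5.716 × 10^-3 / 0.02019 = 0.2831 mol/L
[Cu2+]_original = 0.2831 × 250.0/24.64 = 2.873 mol/L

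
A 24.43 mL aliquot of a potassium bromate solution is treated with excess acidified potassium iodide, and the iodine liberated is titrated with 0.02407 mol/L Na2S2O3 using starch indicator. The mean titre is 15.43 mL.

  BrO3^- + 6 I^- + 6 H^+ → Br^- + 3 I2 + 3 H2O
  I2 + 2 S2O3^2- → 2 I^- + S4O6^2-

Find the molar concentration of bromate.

n(S2O3^2-) = 0.01543 × 0.02407 = 3.714 × 10^-4 mol
n(I2) = n(S2O3^2-)/2 = 1.857 × 10^-4 mol
From the 1:3 ratio, n(BrO3^-) in the aliquot = 1/3 × 1.857 × 10^-4 = 6.190 × 10^-5 mol
[BrO3^-] = 6.190 × 10^-5 / 0.02443 = 0.002534 mol/L

0.002534 mol/L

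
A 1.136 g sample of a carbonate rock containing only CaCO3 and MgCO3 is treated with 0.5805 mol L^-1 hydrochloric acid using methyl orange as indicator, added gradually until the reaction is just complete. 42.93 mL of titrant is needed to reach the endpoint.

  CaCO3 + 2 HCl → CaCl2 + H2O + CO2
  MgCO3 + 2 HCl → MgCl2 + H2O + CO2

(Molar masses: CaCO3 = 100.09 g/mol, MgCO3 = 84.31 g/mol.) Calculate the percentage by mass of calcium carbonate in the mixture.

47.72 %

n(HCl) = 0.04293 × 0.5805 = 0.02492 mol
Let x = n(CaCO3), y = n(MgCO3).
Titrant: 2x + 2y = 0.02492;  mass: 100.09x + 84.31y = 1.136
Solving, x = 5.416 × 10^-3 mol, y = 7.045 × 10^-3 mol
mass of CaCO3 = 5.416 × 10^-3 × 100.09 = 0.5421 g
% CaCO3 = 0.5421 / 1.136 × 100 = 47.72 %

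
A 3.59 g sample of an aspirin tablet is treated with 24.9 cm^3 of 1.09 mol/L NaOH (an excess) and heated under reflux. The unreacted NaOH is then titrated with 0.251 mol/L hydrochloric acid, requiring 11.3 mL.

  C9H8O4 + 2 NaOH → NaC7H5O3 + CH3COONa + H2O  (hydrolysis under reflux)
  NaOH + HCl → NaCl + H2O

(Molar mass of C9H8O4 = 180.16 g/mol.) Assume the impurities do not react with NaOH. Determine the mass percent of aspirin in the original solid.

61.0 %

n(NaOH) added = 0.0249 × 1.09 = 0.0271 mol
n(HCl) used in back-titration = 0.0113 × 0.251 = 2.84 × 10^-3 mol
n(NaOH) left over = 2.84 × 10^-3 mol (1:1 ratio)
n(NaOH) consumed by analyte = 0.0271 − 2.84 × 10^-3 = 0.0243 mol
From the 1:2 ratio, n(C9H8O4) = 1/2 × 0.0243 = 0.0122 mol
mass of C9H8O4 = 0.0122 × 180.16 = 2.19 g
% C9H8O4 = 2.19 / 3.59 × 100 = 61.0 %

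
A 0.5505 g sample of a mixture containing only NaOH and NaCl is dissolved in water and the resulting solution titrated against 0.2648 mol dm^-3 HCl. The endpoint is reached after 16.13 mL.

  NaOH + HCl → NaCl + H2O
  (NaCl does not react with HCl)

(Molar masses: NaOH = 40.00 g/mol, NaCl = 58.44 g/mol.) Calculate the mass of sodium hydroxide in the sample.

0.1708 g

n(HCl) = 0.01613 × 0.2648 = 4.271 × 10^-3 mol
Let x = n(NaOH), y = n(NaCl).
Titrant: 1x = 4.271 × 10^-3;  mass: 40.00x + 58.44y = 0.5505
Solving, x = 4.271 × 10^-3 mol, y = 6.496 × 10^-3 mol
mass of NaOH = 4.271 × 10^-3 × 40.00 = 0.1708 g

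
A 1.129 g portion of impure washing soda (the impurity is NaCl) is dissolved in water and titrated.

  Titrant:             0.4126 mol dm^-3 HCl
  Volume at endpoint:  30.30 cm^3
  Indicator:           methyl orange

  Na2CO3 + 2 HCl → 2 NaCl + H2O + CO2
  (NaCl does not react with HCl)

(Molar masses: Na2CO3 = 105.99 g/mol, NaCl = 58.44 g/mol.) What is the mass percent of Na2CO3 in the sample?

n(HCl) = 0.03030 × 0.4126 = 0.01250 mol
Let x = n(Na2CO3), y = n(NaCl).
Titrant: 2x = 0.01250;  mass: 105.99x + 58.44y = 1.129
Solving, x = 6.251 × 10^-3 mol, y = 7.982 × 10^-3 mol
mass of Na2CO3 = 6.251 × 10^-3 × 105.99 = 0.6625 g
% Na2CO3 = 0.6625 / 1.129 × 100 = 58.68 %

58.68 %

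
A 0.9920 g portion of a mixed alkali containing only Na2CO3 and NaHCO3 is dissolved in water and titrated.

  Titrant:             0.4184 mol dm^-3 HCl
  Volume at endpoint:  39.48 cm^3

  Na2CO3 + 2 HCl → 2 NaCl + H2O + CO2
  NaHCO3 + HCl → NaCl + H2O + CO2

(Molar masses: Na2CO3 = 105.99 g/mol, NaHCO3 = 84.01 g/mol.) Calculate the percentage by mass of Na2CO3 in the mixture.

68.16 %

n(HCl) = 0.03948 × 0.4184 = 0.01652 mol
Let x = n(Na2CO3), y = n(NaHCO3).
Titrant: 2x + 1y = 0.01652;  mass: 105.99x + 84.01y = 0.9920
Solving, x = 6.379 × 10^-3 mol, y = 3.760 × 10^-3 mol
mass of Na2CO3 = 6.379 × 10^-3 × 105.99 = 0.6762 g
% Na2CO3 = 0.6762 / 0.9920 × 100 = 68.16 %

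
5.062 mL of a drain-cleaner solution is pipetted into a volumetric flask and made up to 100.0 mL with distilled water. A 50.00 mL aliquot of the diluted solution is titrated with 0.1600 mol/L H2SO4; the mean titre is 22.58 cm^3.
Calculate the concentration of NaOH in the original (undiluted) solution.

2.855 mol/L

2 NaOH + H2SO4 → Na2SO4 + 2 H2O
n(H2SO4) = 0.02258 × 0.1600 = 3.613 × 10^-3 mol
From the 2:1 ratio, n(NaOH) in the aliquot = 2/1 × 3.613 × 10^-3 = 7.226 × 10^-3 mol
[NaOH]_dilute = 7.226 × 10^-3 / 0.05000 = 0.1445 mol/L
Dilution factor = 100.0 / 5.062 = 19.76
[NaOH]_stock = 0.1445 × 19.76 = 2.855 mol/L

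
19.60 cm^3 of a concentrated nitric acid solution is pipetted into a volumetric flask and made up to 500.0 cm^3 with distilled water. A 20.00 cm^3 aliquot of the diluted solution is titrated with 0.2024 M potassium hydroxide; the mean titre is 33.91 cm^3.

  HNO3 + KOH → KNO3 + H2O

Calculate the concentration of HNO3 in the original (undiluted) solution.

n(KOH) = 0.03391 × 0.2024 = 6.863 × 10^-3 mol
n(HNO3) in the aliquot = 6.863 × 10^-3 mol (1:1 ratio)
[HNO3]_dilute = 6.863 × 10^-3 / 0.02000 = 0.3432 mol/L
Dilution factor = 500.0 / 19.60 = 25.51
[HNO3]_stock = 0.3432 × 25.51 = 8.754 mol/L

8.754 M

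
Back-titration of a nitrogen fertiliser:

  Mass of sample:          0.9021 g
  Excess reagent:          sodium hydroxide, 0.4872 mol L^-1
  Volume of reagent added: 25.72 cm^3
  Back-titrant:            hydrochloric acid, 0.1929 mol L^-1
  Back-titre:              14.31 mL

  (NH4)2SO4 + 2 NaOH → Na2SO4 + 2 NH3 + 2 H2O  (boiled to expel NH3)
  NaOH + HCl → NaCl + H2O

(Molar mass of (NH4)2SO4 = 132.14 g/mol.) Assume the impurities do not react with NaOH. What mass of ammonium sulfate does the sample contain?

0.6455 g

n(NaOH) added = 0.02572 × 0.4872 = 0.01253 mol
n(HCl) used in back-titration = 0.01431 × 0.1929 = 2.760 × 10^-3 mol
n(NaOH) left over = 2.760 × 10^-3 mol (1:1 ratio)
n(NaOH) consumed by analyte = 0.01253 − 2.760 × 10^-3 = 9.770 × 10^-3 mol
From the 1:2 ratio, n((NH4)2SO4) = 1/2 × 9.770 × 10^-3 = 4.885 × 10^-3 mol
mass of (NH4)2SO4 = 4.885 × 10^-3 × 132.14 = 0.6455 g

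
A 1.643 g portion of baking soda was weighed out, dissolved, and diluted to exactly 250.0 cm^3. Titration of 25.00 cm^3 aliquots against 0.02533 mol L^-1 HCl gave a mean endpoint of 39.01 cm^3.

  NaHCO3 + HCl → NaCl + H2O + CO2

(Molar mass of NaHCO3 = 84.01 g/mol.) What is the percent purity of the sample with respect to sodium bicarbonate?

n(HCl) per titration = 0.03901 × 0.02533 = 9.881 × 10^-4 mol
n(NaHCO3) in each aliquot = 9.881 × 10^-4 mol (1:1 ratio)
n(NaHCO3) in the whole flask = 9.881 × 10^-4 × 250.0/25.00 = 9.881 × 10^-3 mol
mass of NaHCO3 = 9.881 × 10^-3 × 84.01 = 0.8301 g
% NaHCO3 = 0.8301 / 1.643 × 100 = 50.52 %

50.52 %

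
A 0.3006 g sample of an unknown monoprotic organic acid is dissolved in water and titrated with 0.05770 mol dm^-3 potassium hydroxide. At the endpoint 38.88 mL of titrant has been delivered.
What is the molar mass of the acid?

134.0 g/mol

n(KOH) = 0.03888 L × 0.05770 mol/L = 2.243 × 10^-3 mol
n(HA) = 2.243 × 10^-3 mol (1:1 ratio)
M = m / n = 0.3006 g / 2.243 × 10^-3 mol = 134.0 g/mol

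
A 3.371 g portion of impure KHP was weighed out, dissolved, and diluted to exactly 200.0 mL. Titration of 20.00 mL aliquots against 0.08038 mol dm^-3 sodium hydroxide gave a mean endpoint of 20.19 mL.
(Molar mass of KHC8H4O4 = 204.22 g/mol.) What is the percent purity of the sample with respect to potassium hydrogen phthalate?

98.32 %

KHC8H4O4 + NaOH → KNaC8H4O4 + H2O
n(NaOH) per titration = 0.02019 × 0.08038 = 1.623 × 10^-3 mol
n(KHC8H4O4) in each aliquot = 1.623 × 10^-3 mol (1:1 ratio)
n(KHC8H4O4) in the whole flask = 1.623 × 10^-3 × 200.0/20.00 = 0.01623 mol
mass of KHC8H4O4 = 0.01623 × 204.22 = 3.314 g
% KHC8H4O4 = 3.314 / 3.371 × 100 = 98.32 %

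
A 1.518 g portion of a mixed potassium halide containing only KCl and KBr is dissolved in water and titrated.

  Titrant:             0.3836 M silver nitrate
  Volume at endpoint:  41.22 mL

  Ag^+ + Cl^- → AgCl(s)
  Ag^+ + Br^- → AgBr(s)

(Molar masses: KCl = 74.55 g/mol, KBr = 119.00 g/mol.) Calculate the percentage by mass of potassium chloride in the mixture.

n(AgNO3) = 0.04122 × 0.3836 = 0.01581 mol
Let x = n(KCl), y = n(KBr).
Titrant: 1x + 1y = 0.01581;  mass: 74.55x + 119.00y = 1.518
Solving, x = 8.181 × 10^-3 mol, y = 7.631 × 10^-3 mol
mass of KCl = 8.181 × 10^-3 × 74.55 = 0.6099 g
% KCl = 0.6099 / 1.518 × 100 = 40.18 %

40.18 %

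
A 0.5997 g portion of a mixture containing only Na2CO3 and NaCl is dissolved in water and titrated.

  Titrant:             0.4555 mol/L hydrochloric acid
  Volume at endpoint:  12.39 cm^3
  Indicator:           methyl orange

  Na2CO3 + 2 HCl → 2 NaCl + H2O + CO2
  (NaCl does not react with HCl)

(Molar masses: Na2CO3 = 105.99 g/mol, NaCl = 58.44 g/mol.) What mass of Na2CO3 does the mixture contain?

n(HCl) = 0.01239 × 0.4555 = 5.644 × 10^-3 mol
Let x = n(Na2CO3), y = n(NaCl).
Titrant: 2x = 5.644 × 10^-3;  mass: 105.99x + 58.44y = 0.5997
Solving, x = 2.822 × 10^-3 mol, y = 5.144 × 10^-3 mol
mass of Na2CO3 = 2.822 × 10^-3 × 105.99 = 0.2991 g

0.2991 g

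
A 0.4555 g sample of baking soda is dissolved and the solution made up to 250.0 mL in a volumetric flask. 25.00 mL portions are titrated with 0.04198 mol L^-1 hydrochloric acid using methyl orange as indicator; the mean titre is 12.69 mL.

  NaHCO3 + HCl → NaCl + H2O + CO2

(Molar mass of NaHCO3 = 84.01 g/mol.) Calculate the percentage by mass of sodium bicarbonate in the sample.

n(HCl) per titration = 0.01269 × 0.04198 = 5.327 × 10^-4 mol
n(NaHCO3) in each aliquot = 5.327 × 10^-4 mol (1:1 ratio)
n(NaHCO3) in the whole flask = 5.327 × 10^-4 × 250.0/25.00 = 5.327 × 10^-3 mol
mass of NaHCO3 = 5.327 × 10^-3 × 84.01 = 0.4475 g
% NaHCO3 = 0.4475 / 0.4555 × 100 = 98.25 %

98.25 %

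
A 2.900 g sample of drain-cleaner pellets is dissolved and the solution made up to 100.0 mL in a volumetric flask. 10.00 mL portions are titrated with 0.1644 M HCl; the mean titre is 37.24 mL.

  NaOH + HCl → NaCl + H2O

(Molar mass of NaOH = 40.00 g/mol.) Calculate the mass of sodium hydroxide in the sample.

n(HCl) per titration = 0.03724 × 0.1644 = 6.122 × 10^-3 mol
n(NaOH) in each aliquot = 6.122 × 10^-3 mol (1:1 ratio)
n(NaOH) in the whole flask = 6.122 × 10^-3 × 100.0/10.00 = 0.06122 mol
mass of NaOH = 0.06122 × 40.00 = 2.449 g

2.449 g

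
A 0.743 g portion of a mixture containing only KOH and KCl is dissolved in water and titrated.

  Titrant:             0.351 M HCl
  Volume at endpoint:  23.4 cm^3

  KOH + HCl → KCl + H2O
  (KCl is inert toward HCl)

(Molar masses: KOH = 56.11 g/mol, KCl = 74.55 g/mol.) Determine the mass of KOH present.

n(HCl) = 0.0234 × 0.351 = 8.21 × 10^-3 mol
Let x = n(KOH), y = n(KCl).
Titrant: 1x = 8.21 × 10^-3;  mass: 56.11x + 74.55y = 0.743
Solving, x = 8.21 × 10^-3 mol, y = 3.78 × 10^-3 mol
mass of KOH = 8.21 × 10^-3 × 56.11 = 0.461 g

0.461 g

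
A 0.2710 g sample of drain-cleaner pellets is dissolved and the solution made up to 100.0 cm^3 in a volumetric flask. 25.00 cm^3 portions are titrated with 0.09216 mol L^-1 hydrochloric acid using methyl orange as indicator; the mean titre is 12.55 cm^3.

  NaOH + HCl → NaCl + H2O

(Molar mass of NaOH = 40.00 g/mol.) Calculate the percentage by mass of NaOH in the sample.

n(HCl) per titration = 0.01255 × 0.09216 = 1.157 × 10^-3 mol
n(NaOH) in each aliquot = 1.157 × 10^-3 mol (1:1 ratio)
n(NaOH) in the whole flask = 1.157 × 10^-3 × 100.0/25.00 = 4.626 × 10^-3 mol
mass of NaOH = 4.626 × 10^-3 × 40.00 = 0.1851 g
% NaOH = 0.1851 / 0.2710 × 100 = 68.29 %

68.29 %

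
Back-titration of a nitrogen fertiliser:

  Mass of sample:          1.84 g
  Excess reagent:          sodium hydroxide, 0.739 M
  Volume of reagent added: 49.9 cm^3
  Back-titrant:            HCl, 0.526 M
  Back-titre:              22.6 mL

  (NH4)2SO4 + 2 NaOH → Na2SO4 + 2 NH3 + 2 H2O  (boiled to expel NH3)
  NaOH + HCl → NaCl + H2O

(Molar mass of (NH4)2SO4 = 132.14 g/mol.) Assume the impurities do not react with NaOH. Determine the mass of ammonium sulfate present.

1.65 g

n(NaOH) added = 0.0499 × 0.739 = 0.0369 mol
n(HCl) used in back-titration = 0.0226 × 0.526 = 0.0119 mol
n(NaOH) left over = 0.0119 mol (1:1 ratio)
n(NaOH) consumed by analyte = 0.0369 − 0.0119 = 0.0250 mol
From the 1:2 ratio, n((NH4)2SO4) = 1/2 × 0.0250 = 0.0125 mol
mass of (NH4)2SO4 = 0.0125 × 132.14 = 1.65 g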